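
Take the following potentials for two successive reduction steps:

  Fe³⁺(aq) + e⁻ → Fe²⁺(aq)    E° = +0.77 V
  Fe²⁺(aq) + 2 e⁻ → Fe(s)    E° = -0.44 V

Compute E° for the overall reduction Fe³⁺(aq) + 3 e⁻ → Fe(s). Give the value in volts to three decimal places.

-0.037 V

Standard free energies of sequential steps add: ΔG°₃ = ΔG°₁ + ΔG°₂, so n₃E°₃ = n₁E°₁ + n₂E°₂.
E°₃ = (1×+0.77 + 2×-0.44) / 3 = (-0.110) / 3 = -0.037 V.
Simply averaging or adding the two E° values would be wrong; the electron-weighted sum is required.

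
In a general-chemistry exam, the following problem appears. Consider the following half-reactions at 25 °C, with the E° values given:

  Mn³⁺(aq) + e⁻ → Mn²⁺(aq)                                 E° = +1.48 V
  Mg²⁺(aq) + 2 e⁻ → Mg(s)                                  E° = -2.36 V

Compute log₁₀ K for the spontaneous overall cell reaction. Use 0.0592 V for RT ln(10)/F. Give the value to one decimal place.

129.7

Cathode: Mn³⁺/Mn²⁺; anode: Mg²⁺/Mg. E°cell = +3.84 V, n = 2.
log K = nE°cell / 0.0592 = (2)(+3.84) / 0.0592 = 129.7.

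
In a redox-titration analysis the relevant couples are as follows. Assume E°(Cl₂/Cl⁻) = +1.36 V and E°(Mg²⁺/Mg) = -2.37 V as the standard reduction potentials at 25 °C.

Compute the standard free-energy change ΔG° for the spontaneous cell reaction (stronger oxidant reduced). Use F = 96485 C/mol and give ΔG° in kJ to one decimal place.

-719.8 kJ

Cl₂/Cl⁻ (E° = +1.36 V) is the cathode; Mg²⁺/Mg (E° = -2.37 V) is the anode, so E°cell = +3.73 V.
Balancing electrons gives n = 2 (lcm of 2 and 2).
ΔG° = −nFE° = −(2)(96485)(+3.73) = -719,778 J = -719.8 kJ.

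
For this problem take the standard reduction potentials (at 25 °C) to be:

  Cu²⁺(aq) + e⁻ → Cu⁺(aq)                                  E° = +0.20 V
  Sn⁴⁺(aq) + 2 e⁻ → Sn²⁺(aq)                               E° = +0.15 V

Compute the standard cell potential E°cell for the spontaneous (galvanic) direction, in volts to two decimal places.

The Cu²⁺/Cu⁺ couple has the higher reduction potential, so it is the cathode; Sn⁴⁺/Sn²⁺ is oxidised at the anode.
E°cell = E°(cathode) − E°(anode) = (+0.20) − (+0.15) = +0.05 V.

+0.05 V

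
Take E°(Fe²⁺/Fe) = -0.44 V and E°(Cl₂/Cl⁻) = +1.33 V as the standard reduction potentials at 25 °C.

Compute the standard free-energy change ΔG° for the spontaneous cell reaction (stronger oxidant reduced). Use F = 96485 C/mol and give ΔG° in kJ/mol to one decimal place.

Cl₂/Cl⁻ (E° = +1.33 V) is the cathode; Fe²⁺/Fe (E° = -0.44 V) is the anode, so E°cell = +1.77 V.
Balancing electrons gives n = 2 (lcm of 2 and 2).
ΔG° = −nFE° = −(2)(96485)(+1.77) = -341,557 J = -341.6 kJ/mol.

-341.6 kJ/mol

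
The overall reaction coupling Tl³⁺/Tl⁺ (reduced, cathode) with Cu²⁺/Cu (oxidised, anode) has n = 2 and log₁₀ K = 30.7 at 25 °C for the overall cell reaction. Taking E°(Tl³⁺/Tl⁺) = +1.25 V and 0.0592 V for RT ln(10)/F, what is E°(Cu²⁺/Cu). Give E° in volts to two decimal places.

+0.34 V

E°cell = (0.0592/n)·log K = (0.0592/2)(30.7) = +0.909 V.
Since Tl³⁺/Tl⁺ is the cathode and Cu²⁺/Cu the anode, E°cell = E°(Tl³⁺/Tl⁺) − E°(Cu²⁺/Cu).
So E°(Cu²⁺/Cu) = E°(Tl³⁺/Tl⁺) − E°cell = (+1.25) − (+0.909) = +0.34 V.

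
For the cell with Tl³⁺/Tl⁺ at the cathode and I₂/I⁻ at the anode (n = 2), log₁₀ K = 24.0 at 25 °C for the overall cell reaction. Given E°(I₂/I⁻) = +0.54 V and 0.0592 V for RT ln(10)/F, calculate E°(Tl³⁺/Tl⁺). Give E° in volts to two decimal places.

E°cell = (0.0592/n)·log K = (0.0592/2)(24.0) = +0.710 V.
Since Tl³⁺/Tl⁺ is the cathode and I₂/I⁻ the anode, E°cell = E°(Tl³⁺/Tl⁺) − E°(I₂/I⁻).
So E°(Tl³⁺/Tl⁺) = E°cell + E°(I₂/I⁻) = +0.710 + (+0.54) = +1.25 V.

+1.25 V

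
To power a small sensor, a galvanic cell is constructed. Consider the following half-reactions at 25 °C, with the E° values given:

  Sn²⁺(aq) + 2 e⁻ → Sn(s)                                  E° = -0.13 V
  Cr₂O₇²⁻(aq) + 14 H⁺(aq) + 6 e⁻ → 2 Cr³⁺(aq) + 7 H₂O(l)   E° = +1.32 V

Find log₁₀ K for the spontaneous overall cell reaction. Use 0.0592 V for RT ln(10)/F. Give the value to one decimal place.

Cathode: Cr₂O₇²⁻/Cr³⁺; anode: Sn²⁺/Sn. E°cell = +1.45 V, n = 6.
log K = nE°cell / 0.0592 = (6)(+1.45) / 0.0592 = 147.0.

147.0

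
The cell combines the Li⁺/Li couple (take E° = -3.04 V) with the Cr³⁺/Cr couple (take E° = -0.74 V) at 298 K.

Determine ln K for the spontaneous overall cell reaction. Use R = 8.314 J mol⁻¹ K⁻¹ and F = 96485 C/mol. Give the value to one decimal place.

Cathode: Cr³⁺/Cr; anode: Li⁺/Li. E°cell = (-0.74) − (-3.04) = +2.30 V, with n = 3.
ΔG° = −nFE° = −RT ln K, so ln K = nFE°/(RT) = (3)(96485)(+2.30) / ((8.314)(298)) = 268.709.

268.7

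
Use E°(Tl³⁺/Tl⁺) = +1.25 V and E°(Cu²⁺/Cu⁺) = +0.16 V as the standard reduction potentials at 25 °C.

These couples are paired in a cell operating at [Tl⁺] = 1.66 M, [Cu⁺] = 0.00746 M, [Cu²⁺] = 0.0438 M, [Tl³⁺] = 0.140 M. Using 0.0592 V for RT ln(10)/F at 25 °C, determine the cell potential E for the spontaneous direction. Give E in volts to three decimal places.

+1.013 V

Tl³⁺/Tl⁺ is the cathode (higher E°), Cu²⁺/Cu⁺ the anode: E°cell = +1.25 − (+0.16) = +1.09 V, n = 2.
Overall: Tl³⁺(aq) + 2 Cu⁺(aq) → Tl⁺(aq) + 2 Cu²⁺(aq)
Q = [Tl⁺]·[Cu²⁺]^2 / ([Tl³⁺]·[Cu⁺]^2); log Q = 2.611.
E = E° − (0.0592/n) log Q = +1.09 − (0.0592/2)(2.611) = +1.013 V.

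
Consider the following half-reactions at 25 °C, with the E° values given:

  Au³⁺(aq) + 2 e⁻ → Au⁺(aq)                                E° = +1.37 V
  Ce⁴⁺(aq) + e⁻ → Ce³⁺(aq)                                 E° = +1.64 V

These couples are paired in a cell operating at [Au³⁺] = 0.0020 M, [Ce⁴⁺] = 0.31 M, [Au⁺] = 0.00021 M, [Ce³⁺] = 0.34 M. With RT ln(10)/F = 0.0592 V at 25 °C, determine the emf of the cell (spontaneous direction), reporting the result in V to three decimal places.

+0.239 V

Ce⁴⁺/Ce³⁺ is the cathode (higher E°), Au³⁺/Au⁺ the anode: E°cell = +1.64 − (+1.37) = +0.27 V, n = 2.
Overall: 2 Ce⁴⁺(aq) + Au⁺(aq) → 2 Ce³⁺(aq) + Au³⁺(aq)
Q = [Ce³⁺]^2·[Au³⁺] / ([Ce⁴⁺]^2·[Au⁺]); log Q = 1.059.
E = E° − (0.0592/n) log Q = +0.27 − (0.0592/2)(1.059) = +0.239 V.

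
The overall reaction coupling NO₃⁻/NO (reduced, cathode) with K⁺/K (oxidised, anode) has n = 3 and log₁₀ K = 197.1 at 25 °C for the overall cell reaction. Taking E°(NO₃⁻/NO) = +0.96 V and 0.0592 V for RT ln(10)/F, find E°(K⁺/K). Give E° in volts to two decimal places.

E°cell = (0.0592/n)·log K = (0.0592/3)(197.1) = +3.889 V.
Since NO₃⁻/NO is the cathode and K⁺/K the anode, E°cell = E°(NO₃⁻/NO) − E°(K⁺/K).
So E°(K⁺/K) = E°(NO₃⁻/NO) − E°cell = (+0.96) − (+3.889) = -2.93 V.

-2.93 V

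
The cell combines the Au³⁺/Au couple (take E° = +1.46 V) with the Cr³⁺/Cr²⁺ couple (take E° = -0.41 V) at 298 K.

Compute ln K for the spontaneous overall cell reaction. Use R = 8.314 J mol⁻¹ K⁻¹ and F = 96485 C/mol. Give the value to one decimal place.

218.5

Cathode: Au³⁺/Au; anode: Cr³⁺/Cr²⁺. E°cell = (+1.46) − (-0.41) = +1.87 V, with n = 3.
ΔG° = −nFE° = −RT ln K, so ln K = nFE°/(RT) = (3)(96485)(+1.87) / ((8.314)(298)) = 218.472.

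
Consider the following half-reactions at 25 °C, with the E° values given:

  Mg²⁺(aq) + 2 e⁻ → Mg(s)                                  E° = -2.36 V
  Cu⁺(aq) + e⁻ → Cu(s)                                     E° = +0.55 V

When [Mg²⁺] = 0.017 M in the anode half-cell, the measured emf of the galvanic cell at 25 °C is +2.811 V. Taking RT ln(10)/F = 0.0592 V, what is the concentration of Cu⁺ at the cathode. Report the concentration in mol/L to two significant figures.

Cu⁺/Cu is the cathode, Mg²⁺/Mg the anode: E°cell = +2.91 V, n = 2.
Overall reaction: 2 Cu⁺(aq) + Mg(s) → 2 Cu(s) + Mg²⁺(aq); Q = [Mg²⁺]^1/[Cu⁺]^2.
From E = E° − (0.0592/n) log Q: log Q = (E° − E)·n/0.0592 = (+2.91 − (+2.811))·2/0.0592 = 3.3446.
So 2·log[Cu⁺] = 1·log(0.017) − log Q = -1.7696 − (3.3446) = -5.1142; log[Cu⁺] = -5.1142 / 2 = -2.5571; [Cu⁺] = 10^(-2.5571) ≈ 0.0028 M.

0.0028 M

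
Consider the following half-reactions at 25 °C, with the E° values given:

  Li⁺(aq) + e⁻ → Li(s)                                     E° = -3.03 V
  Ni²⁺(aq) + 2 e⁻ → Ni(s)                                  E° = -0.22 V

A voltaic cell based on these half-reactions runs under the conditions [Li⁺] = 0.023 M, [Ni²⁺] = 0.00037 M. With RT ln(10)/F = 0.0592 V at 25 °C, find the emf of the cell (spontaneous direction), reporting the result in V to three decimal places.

Ni²⁺/Ni is the cathode (higher E°), Li⁺/Li the anode: E°cell = -0.22 − (-3.03) = +2.81 V, n = 2.
Overall: Ni²⁺(aq) + 2 Li(s) → Ni(s) + 2 Li⁺(aq)
Q = [Li⁺]^2 / ([Ni²⁺]); log Q = 0.155.
E = E° − (0.0592/n) log Q = +2.81 − (0.0592/2)(0.155) = +2.805 V.

+2.805 V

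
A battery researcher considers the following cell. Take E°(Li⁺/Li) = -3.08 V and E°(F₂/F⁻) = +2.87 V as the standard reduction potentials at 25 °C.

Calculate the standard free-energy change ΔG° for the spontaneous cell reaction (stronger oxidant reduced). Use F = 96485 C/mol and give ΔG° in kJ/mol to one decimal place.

F₂/F⁻ (E° = +2.87 V) is the cathode; Li⁺/Li (E° = -3.08 V) is the anode, so E°cell = +5.95 V.
Balancing electrons gives n = 2 (lcm of 2 and 1).
ΔG° = −nFE° = −(2)(96485)(+5.95) = -1,148,172 J = -1148.2 kJ/mol.

-1148.2 kJ/mol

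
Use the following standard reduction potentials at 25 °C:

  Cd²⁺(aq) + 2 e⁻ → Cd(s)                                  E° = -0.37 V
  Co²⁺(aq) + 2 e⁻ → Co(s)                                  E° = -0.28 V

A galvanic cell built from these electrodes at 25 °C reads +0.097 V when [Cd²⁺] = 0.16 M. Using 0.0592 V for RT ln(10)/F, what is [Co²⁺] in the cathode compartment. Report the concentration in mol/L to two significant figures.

Co²⁺/Co is the cathode, Cd²⁺/Cd the anode: E°cell = +0.09 V, n = 2.
Overall reaction: Co²⁺(aq) + Cd(s) → Co(s) + Cd²⁺(aq); Q = [Cd²⁺]^1/[Co²⁺]^1.
From E = E° − (0.0592/n) log Q: log Q = (E° − E)·n/0.0592 = (+0.09 − (+0.097))·2/0.0592 = -0.2365.
So 1·log[Co²⁺] = 1·log(0.16) − log Q = -0.7959 − (-0.2365) = -0.5594; [Co²⁺] = 10^(-0.5594) ≈ 0.28 M.

0.28 M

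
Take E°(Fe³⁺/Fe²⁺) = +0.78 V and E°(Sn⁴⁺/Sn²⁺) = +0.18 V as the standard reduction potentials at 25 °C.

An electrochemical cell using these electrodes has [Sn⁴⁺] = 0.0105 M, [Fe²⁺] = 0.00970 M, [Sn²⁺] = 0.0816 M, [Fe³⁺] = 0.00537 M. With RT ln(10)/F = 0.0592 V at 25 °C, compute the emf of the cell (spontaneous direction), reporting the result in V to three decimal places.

+0.611 V

Fe³⁺/Fe²⁺ is the cathode (higher E°), Sn⁴⁺/Sn²⁺ the anode: E°cell = +0.78 − (+0.18) = +0.60 V, n = 2.
Overall: 2 Fe³⁺(aq) + Sn²⁺(aq) → 2 Fe²⁺(aq) + Sn⁴⁺(aq)
Q = [Fe²⁺]^2·[Sn⁴⁺] / ([Fe³⁺]^2·[Sn²⁺]); log Q = -0.377.
E = E° − (0.0592/n) log Q = +0.60 − (0.0592/2)(-0.377) = +0.611 V.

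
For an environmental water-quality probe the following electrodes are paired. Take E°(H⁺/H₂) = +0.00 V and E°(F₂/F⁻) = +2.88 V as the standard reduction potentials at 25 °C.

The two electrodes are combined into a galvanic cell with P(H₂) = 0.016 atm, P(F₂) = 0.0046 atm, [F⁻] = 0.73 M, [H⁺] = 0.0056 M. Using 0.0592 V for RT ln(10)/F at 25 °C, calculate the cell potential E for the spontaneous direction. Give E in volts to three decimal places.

F₂/F⁻ is the cathode (higher E°), H⁺/H₂ the anode: E°cell = +2.88 − (+0.00) = +2.88 V, n = 2.
Overall: F₂(g) + H₂(g) → 2 F⁻(aq) + 2 H⁺(aq)
Q = [F⁻]^2·[H⁺]^2 / (P(F₂)·P(H₂)); log Q = -0.644.
E = E° − (0.0592/n) log Q = +2.88 − (0.0592/2)(-0.644) = +2.899 V.

+2.899 V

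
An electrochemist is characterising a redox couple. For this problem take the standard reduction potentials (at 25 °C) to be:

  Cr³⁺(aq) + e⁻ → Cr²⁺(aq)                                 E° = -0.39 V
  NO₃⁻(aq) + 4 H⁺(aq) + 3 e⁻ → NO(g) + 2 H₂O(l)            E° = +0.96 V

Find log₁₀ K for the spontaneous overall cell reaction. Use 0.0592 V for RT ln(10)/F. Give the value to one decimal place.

68.4

Cathode: NO₃⁻/NO; anode: Cr³⁺/Cr²⁺. E°cell = +1.35 V, n = 3.
log K = nE°cell / 0.0592 = (3)(+1.35) / 0.0592 = 68.4.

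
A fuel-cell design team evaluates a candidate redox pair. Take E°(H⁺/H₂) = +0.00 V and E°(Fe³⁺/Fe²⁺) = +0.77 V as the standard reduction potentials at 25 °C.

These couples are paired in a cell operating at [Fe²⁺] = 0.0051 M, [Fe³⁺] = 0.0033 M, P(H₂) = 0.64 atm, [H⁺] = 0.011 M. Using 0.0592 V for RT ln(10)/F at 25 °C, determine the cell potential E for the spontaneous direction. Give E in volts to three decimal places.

Fe³⁺/Fe²⁺ is the cathode (higher E°), H⁺/H₂ the anode: E°cell = +0.77 − (+0.00) = +0.77 V, n = 2.
Overall: 2 Fe³⁺(aq) + H₂(g) → 2 Fe²⁺(aq) + 2 H⁺(aq)
Q = [Fe²⁺]^2·[H⁺]^2 / ([Fe³⁺]^2·P(H₂)); log Q = -3.345.
E = E° − (0.0592/n) log Q = +0.77 − (0.0592/2)(-3.345) = +0.869 V.

+0.869 V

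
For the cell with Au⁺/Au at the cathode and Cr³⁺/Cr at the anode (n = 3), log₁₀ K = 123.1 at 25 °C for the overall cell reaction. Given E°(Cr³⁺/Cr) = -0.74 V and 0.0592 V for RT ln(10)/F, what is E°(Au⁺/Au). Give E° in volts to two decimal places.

+1.69 V

E°cell = (0.0592/n)·log K = (0.0592/3)(123.1) = +2.429 V.
Since Au⁺/Au is the cathode and Cr³⁺/Cr the anode, E°cell = E°(Au⁺/Au) − E°(Cr³⁺/Cr).
So E°(Au⁺/Au) = E°cell + E°(Cr³⁺/Cr) = +2.429 + (-0.74) = +1.69 V.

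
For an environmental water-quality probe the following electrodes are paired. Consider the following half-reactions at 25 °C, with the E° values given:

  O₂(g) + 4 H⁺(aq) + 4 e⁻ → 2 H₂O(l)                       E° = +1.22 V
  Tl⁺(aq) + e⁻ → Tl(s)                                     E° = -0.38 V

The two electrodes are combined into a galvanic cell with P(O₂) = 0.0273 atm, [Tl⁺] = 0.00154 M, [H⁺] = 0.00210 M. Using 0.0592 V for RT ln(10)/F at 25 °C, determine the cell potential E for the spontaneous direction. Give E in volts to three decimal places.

O₂/H₂O is the cathode (higher E°), Tl⁺/Tl the anode: E°cell = +1.22 − (-0.38) = +1.60 V, n = 4.
Overall: O₂(g) + 4 H⁺(aq) + 4 Tl(s) → 2 H₂O(l) + 4 Tl⁺(aq)
Q = [Tl⁺]^4 / (P(O₂)·[H⁺]^4); log Q = 1.025.
E = E° − (0.0592/n) log Q = +1.60 − (0.0592/4)(1.025) = +1.585 V.

+1.585 V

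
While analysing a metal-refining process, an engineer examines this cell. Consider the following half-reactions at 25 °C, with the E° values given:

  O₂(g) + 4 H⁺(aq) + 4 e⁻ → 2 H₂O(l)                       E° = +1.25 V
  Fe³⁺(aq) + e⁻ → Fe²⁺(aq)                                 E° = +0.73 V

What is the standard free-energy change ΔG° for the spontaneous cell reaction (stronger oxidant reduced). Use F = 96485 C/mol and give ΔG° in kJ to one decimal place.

O₂/H₂O (E° = +1.25 V) is the cathode; Fe³⁺/Fe²⁺ (E° = +0.73 V) is the anode, so E°cell = +0.52 V.
Balancing electrons gives n = 4 (lcm of 4 and 1).
ΔG° = −nFE° = −(4)(96485)(+0.52) = -200,689 J = -200.7 kJ.

-200.7 kJ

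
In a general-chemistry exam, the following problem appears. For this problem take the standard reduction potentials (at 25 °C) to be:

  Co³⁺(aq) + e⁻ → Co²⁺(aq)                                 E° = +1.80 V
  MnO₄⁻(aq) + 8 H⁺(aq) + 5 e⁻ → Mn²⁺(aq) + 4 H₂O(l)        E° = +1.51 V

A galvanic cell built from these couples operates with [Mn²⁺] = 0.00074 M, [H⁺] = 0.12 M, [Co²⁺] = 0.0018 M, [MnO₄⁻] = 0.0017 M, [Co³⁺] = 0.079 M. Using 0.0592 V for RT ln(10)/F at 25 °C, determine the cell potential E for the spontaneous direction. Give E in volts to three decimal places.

Co³⁺/Co²⁺ is the cathode (higher E°), MnO₄⁻/Mn²⁺ the anode: E°cell = +1.80 − (+1.51) = +0.29 V, n = 5.
Overall: 5 Co³⁺(aq) + Mn²⁺(aq) + 4 H₂O(l) → 5 Co²⁺(aq) + MnO₄⁻(aq) + 8 H⁺(aq)
Q = [Co²⁺]^5·[MnO₄⁻]·[H⁺]^8 / ([Co³⁺]^5·[Mn²⁺]); log Q = -15.217.
E = E° − (0.0592/n) log Q = +0.29 − (0.0592/5)(-15.217) = +0.470 V.

+0.470 V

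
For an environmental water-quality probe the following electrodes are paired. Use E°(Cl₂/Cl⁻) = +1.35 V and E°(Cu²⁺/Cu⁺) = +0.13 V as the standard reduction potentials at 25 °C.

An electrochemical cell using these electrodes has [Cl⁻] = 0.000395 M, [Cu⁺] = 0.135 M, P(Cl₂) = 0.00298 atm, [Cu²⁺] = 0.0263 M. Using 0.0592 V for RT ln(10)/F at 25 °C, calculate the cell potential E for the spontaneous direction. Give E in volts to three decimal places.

Cl₂/Cl⁻ is the cathode (higher E°), Cu²⁺/Cu⁺ the anode: E°cell = +1.35 − (+0.13) = +1.22 V, n = 2.
Overall: Cl₂(g) + 2 Cu⁺(aq) → 2 Cl⁻(aq) + 2 Cu²⁺(aq)
Q = [Cl⁻]^2·[Cu²⁺]^2 / (P(Cl₂)·[Cu⁺]^2); log Q = -5.702.
E = E° − (0.0592/n) log Q = +1.22 − (0.0592/2)(-5.702) = +1.389 V.

+1.389 V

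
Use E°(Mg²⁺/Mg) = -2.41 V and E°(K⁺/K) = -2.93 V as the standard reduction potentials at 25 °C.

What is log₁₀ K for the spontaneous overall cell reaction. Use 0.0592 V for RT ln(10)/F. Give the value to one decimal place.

Cathode: Mg²⁺/Mg; anode: K⁺/K. E°cell = +0.52 V, n = 2.
log K = nE°cell / 0.0592 = (2)(+0.52) / 0.0592 = 17.6.

17.6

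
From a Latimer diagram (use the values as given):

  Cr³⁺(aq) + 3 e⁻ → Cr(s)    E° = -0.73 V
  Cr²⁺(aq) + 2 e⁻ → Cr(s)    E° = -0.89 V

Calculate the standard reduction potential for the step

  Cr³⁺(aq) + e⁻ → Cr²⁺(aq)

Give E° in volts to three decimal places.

Sequential free energies add, so n₃E°₃ = n₁E°₁ + n₂E°₂.
With n₃ = 3, and the known step contributing 2×(-0.89) V, the unknown satisfies 1·E° = 3×(-0.73) − 2×(-0.89) = -0.410.
E° = -0.410 / 1 = -0.410 V.

-0.410 V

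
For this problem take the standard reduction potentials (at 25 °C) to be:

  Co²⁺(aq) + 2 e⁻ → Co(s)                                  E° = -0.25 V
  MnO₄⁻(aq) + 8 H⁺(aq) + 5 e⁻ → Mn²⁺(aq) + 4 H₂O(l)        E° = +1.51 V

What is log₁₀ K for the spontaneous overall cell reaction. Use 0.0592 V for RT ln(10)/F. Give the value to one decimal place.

Cathode: MnO₄⁻/Mn²⁺; anode: Co²⁺/Co. E°cell = +1.76 V, n = 10.
log K = nE°cell / 0.0592 = (10)(+1.76) / 0.0592 = 297.3.

297.3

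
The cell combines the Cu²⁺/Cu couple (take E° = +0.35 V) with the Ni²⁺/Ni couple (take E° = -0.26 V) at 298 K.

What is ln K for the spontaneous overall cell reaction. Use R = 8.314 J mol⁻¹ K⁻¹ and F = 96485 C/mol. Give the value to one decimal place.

47.5

Cathode: Cu²⁺/Cu; anode: Ni²⁺/Ni. E°cell = (+0.35) − (-0.26) = +0.61 V, with n = 2.
ΔG° = −nFE° = −RT ln K, so ln K = nFE°/(RT) = (2)(96485)(+0.61) / ((8.314)(298)) = 47.511.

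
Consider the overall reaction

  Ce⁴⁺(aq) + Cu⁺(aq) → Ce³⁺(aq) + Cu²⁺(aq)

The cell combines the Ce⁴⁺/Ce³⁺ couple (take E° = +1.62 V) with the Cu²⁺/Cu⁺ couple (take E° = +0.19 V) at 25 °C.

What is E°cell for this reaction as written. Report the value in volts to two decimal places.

+1.43 V

The Ce⁴⁺/Ce³⁺ couple has the higher reduction potential, so it is the cathode; Cu²⁺/Cu⁺ is oxidised at the anode.
E°cell = E°(cathode) − E°(anode) = (+1.62) − (+0.19) = +1.43 V.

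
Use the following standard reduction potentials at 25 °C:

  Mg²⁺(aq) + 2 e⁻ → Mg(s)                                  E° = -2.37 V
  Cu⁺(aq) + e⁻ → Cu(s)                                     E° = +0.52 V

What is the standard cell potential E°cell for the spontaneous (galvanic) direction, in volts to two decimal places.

+2.89 V

The Cu⁺/Cu couple has the higher reduction potential, so it is the cathode; Mg²⁺/Mg is oxidised at the anode.
E°cell = E°(cathode) − E°(anode) = (+0.52) − (-2.37) = +2.89 V.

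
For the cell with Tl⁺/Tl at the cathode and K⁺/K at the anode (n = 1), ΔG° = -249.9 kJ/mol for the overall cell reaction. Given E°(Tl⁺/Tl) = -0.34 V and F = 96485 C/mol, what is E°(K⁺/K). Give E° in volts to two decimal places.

E°cell = −ΔG°/(nF) = −(-249.9×10³)/((1)(96485)) = +2.590 V.
Since Tl⁺/Tl is the cathode and K⁺/K the anode, E°cell = E°(Tl⁺/Tl) − E°(K⁺/K).
So E°(K⁺/K) = E°(Tl⁺/Tl) − E°cell = (-0.34) − (+2.590) = -2.93 V.

-2.93 V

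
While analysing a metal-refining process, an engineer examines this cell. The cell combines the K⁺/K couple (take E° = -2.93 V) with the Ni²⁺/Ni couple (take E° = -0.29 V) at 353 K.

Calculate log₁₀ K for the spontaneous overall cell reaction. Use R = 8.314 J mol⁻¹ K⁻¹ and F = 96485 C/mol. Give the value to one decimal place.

Cathode: Ni²⁺/Ni; anode: K⁺/K. E°cell = (-0.29) − (-2.93) = +2.64 V, with n = 2.
ΔG° = −nFE° = −RT ln K, so ln K = nFE°/(RT) = (2)(96485)(+2.64) / ((8.314)(353)) = 173.584.
log₁₀ K = 173.584 / ln 10 = 75.4.

75.4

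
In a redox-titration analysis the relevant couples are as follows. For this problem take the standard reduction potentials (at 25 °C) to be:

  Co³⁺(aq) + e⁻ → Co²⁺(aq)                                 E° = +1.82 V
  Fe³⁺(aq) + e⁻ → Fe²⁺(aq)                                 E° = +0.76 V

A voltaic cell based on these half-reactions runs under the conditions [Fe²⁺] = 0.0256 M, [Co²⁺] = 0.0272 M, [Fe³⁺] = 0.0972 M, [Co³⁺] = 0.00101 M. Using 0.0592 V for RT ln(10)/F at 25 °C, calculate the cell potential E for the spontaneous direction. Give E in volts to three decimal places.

+0.941 V

Co³⁺/Co²⁺ is the cathode (higher E°), Fe³⁺/Fe²⁺ the anode: E°cell = +1.82 − (+0.76) = +1.06 V, n = 1.
Overall: Co³⁺(aq) + Fe²⁺(aq) → Co²⁺(aq) + Fe³⁺(aq)
Q = [Co²⁺]·[Fe³⁺] / ([Co³⁺]·[Fe²⁺]); log Q = 2.010.
E = E° − (0.0592/n) log Q = +1.06 − (0.0592/1)(2.010) = +0.941 V.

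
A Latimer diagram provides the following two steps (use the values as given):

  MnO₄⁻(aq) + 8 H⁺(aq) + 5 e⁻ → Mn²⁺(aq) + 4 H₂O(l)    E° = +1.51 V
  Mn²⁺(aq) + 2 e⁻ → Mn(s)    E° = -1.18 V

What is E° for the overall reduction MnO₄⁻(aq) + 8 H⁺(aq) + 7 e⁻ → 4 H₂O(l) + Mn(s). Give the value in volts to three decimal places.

+0.741 V

Standard free energies of sequential steps add: ΔG°₃ = ΔG°₁ + ΔG°₂, so n₃E°₃ = n₁E°₁ + n₂E°₂.
E°₃ = (5×+1.51 + 2×-1.18) / 7 = (+5.190) / 7 = +0.741 V.
E° values themselves are not directly additive — weighting by electron count is essential.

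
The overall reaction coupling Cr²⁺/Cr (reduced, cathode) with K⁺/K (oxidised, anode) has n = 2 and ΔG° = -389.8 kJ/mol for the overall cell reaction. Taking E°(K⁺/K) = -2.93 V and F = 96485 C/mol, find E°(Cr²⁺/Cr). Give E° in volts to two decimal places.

E°cell = −ΔG°/(nF) = −(-389.8×10³)/((2)(96485)) = +2.020 V.
Since Cr²⁺/Cr is the cathode and K⁺/K the anode, E°cell = E°(Cr²⁺/Cr) − E°(K⁺/K).
So E°(Cr²⁺/Cr) = E°cell + E°(K⁺/K) = +2.020 + (-2.93) = -0.91 V.

-0.91 V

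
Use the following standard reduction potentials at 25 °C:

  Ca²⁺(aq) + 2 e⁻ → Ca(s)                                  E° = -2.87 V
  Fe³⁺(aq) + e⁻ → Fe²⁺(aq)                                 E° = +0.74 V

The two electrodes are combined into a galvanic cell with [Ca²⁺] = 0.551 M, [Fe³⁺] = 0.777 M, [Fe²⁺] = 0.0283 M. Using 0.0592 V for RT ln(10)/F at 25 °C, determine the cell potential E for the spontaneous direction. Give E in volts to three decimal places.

Fe³⁺/Fe²⁺ is the cathode (higher E°), Ca²⁺/Ca the anode: E°cell = +0.74 − (-2.87) = +3.61 V, n = 2.
Overall: 2 Fe³⁺(aq) + Ca(s) → 2 Fe²⁺(aq) + Ca²⁺(aq)
Q = [Fe²⁺]^2·[Ca²⁺] / ([Fe³⁺]^2); log Q = -3.136.
E = E° − (0.0592/n) log Q = +3.61 − (0.0592/2)(-3.136) = +3.703 V.

+3.703 V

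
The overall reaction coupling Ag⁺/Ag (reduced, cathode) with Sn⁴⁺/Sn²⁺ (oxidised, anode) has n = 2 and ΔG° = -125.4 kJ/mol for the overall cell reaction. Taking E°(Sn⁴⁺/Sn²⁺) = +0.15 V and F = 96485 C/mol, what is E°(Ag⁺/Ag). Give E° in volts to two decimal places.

E°cell = −ΔG°/(nF) = −(-125.4×10³)/((2)(96485)) = +0.650 V.
Since Ag⁺/Ag is the cathode and Sn⁴⁺/Sn²⁺ the anode, E°cell = E°(Ag⁺/Ag) − E°(Sn⁴⁺/Sn²⁺).
So E°(Ag⁺/Ag) = E°cell + E°(Sn⁴⁺/Sn²⁺) = +0.650 + (+0.15) = +0.80 V.

+0.80 V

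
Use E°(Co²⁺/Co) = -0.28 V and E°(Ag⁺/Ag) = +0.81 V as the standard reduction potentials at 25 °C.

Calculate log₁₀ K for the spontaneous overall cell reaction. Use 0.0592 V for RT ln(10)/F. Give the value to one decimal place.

Cathode: Ag⁺/Ag; anode: Co²⁺/Co. E°cell = +1.09 V, n = 2.
log K = nE°cell / 0.0592 = (2)(+1.09) / 0.0592 = 36.8.

36.8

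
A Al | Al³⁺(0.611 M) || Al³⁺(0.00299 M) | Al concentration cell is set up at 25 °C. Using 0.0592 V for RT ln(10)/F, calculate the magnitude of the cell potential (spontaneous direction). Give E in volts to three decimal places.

+0.046 V

For a concentration cell E°cell = 0. The 0.611 M side is the cathode (reduction is favoured where [Al³⁺] is higher).
With n = 3, E = −(0.0592/3) log([Al³⁺]ₐₙ/[Al³⁺]꜀ₐₜ) = −(0.0592/3) log(0.00299/0.611) = −(0.0592/3)(-2.310) = +0.046 V.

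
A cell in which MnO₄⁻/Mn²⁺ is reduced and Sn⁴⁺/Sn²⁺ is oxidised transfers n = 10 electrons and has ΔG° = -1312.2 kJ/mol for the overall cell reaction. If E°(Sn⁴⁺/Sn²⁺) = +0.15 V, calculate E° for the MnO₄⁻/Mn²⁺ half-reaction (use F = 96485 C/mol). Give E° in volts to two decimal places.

E°cell = −ΔG°/(nF) = −(-1312.2×10³)/((10)(96485)) = +1.360 V.
Since MnO₄⁻/Mn²⁺ is the cathode and Sn⁴⁺/Sn²⁺ the anode, E°cell = E°(MnO₄⁻/Mn²⁺) − E°(Sn⁴⁺/Sn²⁺).
So E°(MnO₄⁻/Mn²⁺) = E°cell + E°(Sn⁴⁺/Sn²⁺) = +1.360 + (+0.15) = +1.51 V.

+1.51 V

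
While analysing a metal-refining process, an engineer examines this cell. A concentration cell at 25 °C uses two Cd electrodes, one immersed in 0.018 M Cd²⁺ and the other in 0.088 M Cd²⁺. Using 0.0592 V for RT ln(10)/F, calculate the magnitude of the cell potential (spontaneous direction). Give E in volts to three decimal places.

+0.020 V

For a concentration cell E°cell = 0. The 0.088 M side is the cathode (reduction is favoured where [Cd²⁺] is higher).
With n = 2, E = −(0.0592/2) log([Cd²⁺]ₐₙ/[Cd²⁺]꜀ₐₜ) = −(0.0592/2) log(0.018/0.088) = −(0.0592/2)(-0.689) = +0.020 V.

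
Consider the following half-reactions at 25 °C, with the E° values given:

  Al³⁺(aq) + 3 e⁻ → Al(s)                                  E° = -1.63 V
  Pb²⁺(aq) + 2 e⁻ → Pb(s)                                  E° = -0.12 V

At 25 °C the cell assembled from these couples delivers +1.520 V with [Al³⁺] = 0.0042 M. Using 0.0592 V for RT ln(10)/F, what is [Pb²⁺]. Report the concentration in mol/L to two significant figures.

0.057 M

Pb²⁺/Pb is the cathode, Al³⁺/Al the anode: E°cell = +1.51 V, n = 6.
Overall reaction: 3 Pb²⁺(aq) + 2 Al(s) → 3 Pb(s) + 2 Al³⁺(aq); Q = [Al³⁺]^2/[Pb²⁺]^3.
From E = E° − (0.0592/n) log Q: log Q = (E° − E)·n/0.0592 = (+1.51 − (+1.520))·6/0.0592 = -1.0135.
So 3·log[Pb²⁺] = 2·log(0.0042) − log Q = -4.7535 − (-1.0135) = -3.7400; log[Pb²⁺] = -3.7400 / 3 = -1.2467; [Pb²⁺] = 10^(-1.2467) ≈ 0.057 M.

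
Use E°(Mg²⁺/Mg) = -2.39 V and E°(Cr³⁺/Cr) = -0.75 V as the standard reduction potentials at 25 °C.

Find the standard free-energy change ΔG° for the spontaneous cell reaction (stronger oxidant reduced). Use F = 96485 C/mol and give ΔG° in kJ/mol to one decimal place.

-949.4 kJ/mol

Cr³⁺/Cr (E° = -0.75 V) is the cathode; Mg²⁺/Mg (E° = -2.39 V) is the anode, so E°cell = +1.64 V.
Balancing electrons gives n = 6 (lcm of 3 and 2).
ΔG° = −nFE° = −(6)(96485)(+1.64) = -949,412 J = -949.4 kJ/mol.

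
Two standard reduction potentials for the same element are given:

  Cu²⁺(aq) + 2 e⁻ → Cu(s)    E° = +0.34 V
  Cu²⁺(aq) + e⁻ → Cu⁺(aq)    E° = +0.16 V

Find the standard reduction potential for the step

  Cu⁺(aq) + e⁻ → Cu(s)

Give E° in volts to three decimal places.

Sequential free energies add, so n₃E°₃ = n₁E°₁ + n₂E°₂.
With n₃ = 2, and the known step contributing 1×(+0.16) V, the unknown satisfies 1·E° = 2×(+0.34) − 1×(+0.16) = +0.520.
E° = +0.520 / 1 = +0.520 V.

+0.520 V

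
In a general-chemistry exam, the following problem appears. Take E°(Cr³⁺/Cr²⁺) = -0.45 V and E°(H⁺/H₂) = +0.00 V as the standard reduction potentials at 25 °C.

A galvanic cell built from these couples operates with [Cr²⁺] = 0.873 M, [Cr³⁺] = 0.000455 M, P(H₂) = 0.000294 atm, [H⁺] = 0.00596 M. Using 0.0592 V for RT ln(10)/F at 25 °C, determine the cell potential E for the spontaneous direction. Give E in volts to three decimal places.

+0.617 V

H⁺/H₂ is the cathode (higher E°), Cr³⁺/Cr²⁺ the anode: E°cell = +0.00 − (-0.45) = +0.45 V, n = 2.
Overall: 2 H⁺(aq) + 2 Cr²⁺(aq) → H₂(g) + 2 Cr³⁺(aq)
Q = P(H₂)·[Cr³⁺]^2 / ([H⁺]^2·[Cr²⁺]^2); log Q = -5.648.
E = E° − (0.0592/n) log Q = +0.45 − (0.0592/2)(-5.648) = +0.617 V.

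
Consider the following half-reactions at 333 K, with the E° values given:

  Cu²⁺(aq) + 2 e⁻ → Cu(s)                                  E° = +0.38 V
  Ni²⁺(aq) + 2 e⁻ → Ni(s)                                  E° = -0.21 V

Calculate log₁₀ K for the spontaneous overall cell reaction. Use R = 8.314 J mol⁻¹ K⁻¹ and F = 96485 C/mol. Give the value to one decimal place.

17.9

Cathode: Cu²⁺/Cu; anode: Ni²⁺/Ni. E°cell = (+0.38) − (-0.21) = +0.59 V, with n = 2.
ΔG° = −nFE° = −RT ln K, so ln K = nFE°/(RT) = (2)(96485)(+0.59) / ((8.314)(333)) = 41.123.
log₁₀ K = 41.123 / ln 10 = 17.9.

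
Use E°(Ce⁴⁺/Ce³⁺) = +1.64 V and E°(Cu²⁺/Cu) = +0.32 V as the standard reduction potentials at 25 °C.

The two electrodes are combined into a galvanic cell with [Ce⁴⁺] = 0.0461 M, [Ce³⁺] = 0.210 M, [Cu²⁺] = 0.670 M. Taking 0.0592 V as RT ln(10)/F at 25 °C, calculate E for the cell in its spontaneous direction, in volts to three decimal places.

+1.286 V

Ce⁴⁺/Ce³⁺ is the cathode (higher E°), Cu²⁺/Cu the anode: E°cell = +1.64 − (+0.32) = +1.32 V, n = 2.
Overall: 2 Ce⁴⁺(aq) + Cu(s) → 2 Ce³⁺(aq) + Cu²⁺(aq)
Q = [Ce³⁺]^2·[Cu²⁺] / ([Ce⁴⁺]^2); log Q = 1.143.
E = E° − (0.0592/n) log Q = +1.32 − (0.0592/2)(1.143) = +1.286 V.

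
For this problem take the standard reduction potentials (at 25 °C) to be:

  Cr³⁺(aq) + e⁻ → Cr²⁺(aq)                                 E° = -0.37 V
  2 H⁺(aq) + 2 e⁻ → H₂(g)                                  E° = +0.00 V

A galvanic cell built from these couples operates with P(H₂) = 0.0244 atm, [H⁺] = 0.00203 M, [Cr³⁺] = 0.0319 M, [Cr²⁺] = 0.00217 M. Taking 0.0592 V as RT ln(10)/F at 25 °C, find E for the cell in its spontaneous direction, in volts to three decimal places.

+0.189 V

H⁺/H₂ is the cathode (higher E°), Cr³⁺/Cr²⁺ the anode: E°cell = +0.00 − (-0.37) = +0.37 V, n = 2.
Overall: 2 H⁺(aq) + 2 Cr²⁺(aq) → H₂(g) + 2 Cr³⁺(aq)
Q = P(H₂)·[Cr³⁺]^2 / ([H⁺]^2·[Cr²⁺]^2); log Q = 6.107.
E = E° − (0.0592/n) log Q = +0.37 − (0.0592/2)(6.107) = +0.189 V.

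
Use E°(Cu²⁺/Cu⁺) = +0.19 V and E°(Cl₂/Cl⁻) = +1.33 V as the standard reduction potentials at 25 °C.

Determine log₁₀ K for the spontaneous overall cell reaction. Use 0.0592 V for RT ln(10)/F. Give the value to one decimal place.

Cathode: Cl₂/Cl⁻; anode: Cu²⁺/Cu⁺. E°cell = +1.14 V, n = 2.
log K = nE°cell / 0.0592 = (2)(+1.14) / 0.0592 = 38.5.

38.5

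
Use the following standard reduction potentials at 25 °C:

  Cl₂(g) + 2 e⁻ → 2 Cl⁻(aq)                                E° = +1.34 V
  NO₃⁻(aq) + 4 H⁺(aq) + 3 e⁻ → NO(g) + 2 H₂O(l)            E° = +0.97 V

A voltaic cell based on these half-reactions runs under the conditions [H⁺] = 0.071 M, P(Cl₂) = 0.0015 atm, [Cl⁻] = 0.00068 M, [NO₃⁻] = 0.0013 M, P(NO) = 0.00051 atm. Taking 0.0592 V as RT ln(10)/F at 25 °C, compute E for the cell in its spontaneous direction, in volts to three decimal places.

+0.557 V

Cl₂/Cl⁻ is the cathode (higher E°), NO₃⁻/NO the anode: E°cell = +1.34 − (+0.97) = +0.37 V, n = 6.
Overall: 3 Cl₂(g) + 2 NO(g) + 4 H₂O(l) → 6 Cl⁻(aq) + 2 NO₃⁻(aq) + 8 H⁺(aq)
Q = [Cl⁻]^6·[NO₃⁻]^2·[H⁺]^8 / (P(Cl₂)^3·P(NO)^2); log Q = -18.910.
E = E° − (0.0592/n) log Q = +0.37 − (0.0592/6)(-18.910) = +0.557 V.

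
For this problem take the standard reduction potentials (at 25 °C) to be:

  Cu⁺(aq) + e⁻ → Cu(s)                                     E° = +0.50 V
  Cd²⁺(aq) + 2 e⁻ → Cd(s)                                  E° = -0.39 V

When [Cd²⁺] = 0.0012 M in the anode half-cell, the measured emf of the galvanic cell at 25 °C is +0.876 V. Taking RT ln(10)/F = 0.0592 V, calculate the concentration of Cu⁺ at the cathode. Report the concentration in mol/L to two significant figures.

Cu⁺/Cu is the cathode, Cd²⁺/Cd the anode: E°cell = +0.89 V, n = 2.
Overall reaction: 2 Cu⁺(aq) + Cd(s) → 2 Cu(s) + Cd²⁺(aq); Q = [Cd²⁺]^1/[Cu⁺]^2.
From E = E° − (0.0592/n) log Q: log Q = (E° − E)·n/0.0592 = (+0.89 − (+0.876))·2/0.0592 = 0.4730.
So 2·log[Cu⁺] = 1·log(0.0012) − log Q = -2.9208 − (0.4730) = -3.3938; log[Cu⁺] = -3.3938 / 2 = -1.6969; [Cu⁺] = 10^(-1.6969) ≈ 0.020 M.

0.020 M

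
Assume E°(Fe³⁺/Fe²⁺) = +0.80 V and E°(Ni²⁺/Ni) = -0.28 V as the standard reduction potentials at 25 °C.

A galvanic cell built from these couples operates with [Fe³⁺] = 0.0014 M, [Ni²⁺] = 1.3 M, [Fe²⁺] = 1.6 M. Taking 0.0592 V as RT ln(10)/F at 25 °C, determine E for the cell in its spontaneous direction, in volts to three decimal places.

+0.896 V

Fe³⁺/Fe²⁺ is the cathode (higher E°), Ni²⁺/Ni the anode: E°cell = +0.80 − (-0.28) = +1.08 V, n = 2.
Overall: 2 Fe³⁺(aq) + Ni(s) → 2 Fe²⁺(aq) + Ni²⁺(aq)
Q = [Fe²⁺]^2·[Ni²⁺] / ([Fe³⁺]^2); log Q = 6.230.
E = E° − (0.0592/n) log Q = +1.08 − (0.0592/2)(6.230) = +0.896 V.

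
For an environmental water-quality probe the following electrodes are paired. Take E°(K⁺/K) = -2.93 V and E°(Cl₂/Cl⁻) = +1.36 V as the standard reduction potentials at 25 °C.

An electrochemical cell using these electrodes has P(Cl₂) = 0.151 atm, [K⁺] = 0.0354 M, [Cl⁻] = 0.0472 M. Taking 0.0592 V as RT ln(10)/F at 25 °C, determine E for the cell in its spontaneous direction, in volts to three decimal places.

Cl₂/Cl⁻ is the cathode (higher E°), K⁺/K the anode: E°cell = +1.36 − (-2.93) = +4.29 V, n = 2.
Overall: Cl₂(g) + 2 K(s) → 2 Cl⁻(aq) + 2 K⁺(aq)
Q = [Cl⁻]^2·[K⁺]^2 / (P(Cl₂)); log Q = -4.733.
E = E° − (0.0592/n) log Q = +4.29 − (0.0592/2)(-4.733) = +4.430 V.

+4.430 V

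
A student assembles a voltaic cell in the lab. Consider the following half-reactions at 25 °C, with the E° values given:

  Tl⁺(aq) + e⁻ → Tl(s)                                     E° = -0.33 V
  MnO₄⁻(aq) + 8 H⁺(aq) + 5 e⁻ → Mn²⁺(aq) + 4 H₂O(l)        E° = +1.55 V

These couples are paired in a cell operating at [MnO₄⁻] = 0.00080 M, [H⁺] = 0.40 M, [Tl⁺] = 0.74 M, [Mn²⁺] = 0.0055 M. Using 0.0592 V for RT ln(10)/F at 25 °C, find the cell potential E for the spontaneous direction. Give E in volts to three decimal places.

+1.840 V

MnO₄⁻/Mn²⁺ is the cathode (higher E°), Tl⁺/Tl the anode: E°cell = +1.55 − (-0.33) = +1.88 V, n = 5.
Overall: MnO₄⁻(aq) + 8 H⁺(aq) + 5 Tl(s) → Mn²⁺(aq) + 4 H₂O(l) + 5 Tl⁺(aq)
Q = [Mn²⁺]·[Tl⁺]^5 / ([MnO₄⁻]·[H⁺]^8); log Q = 3.367.
E = E° − (0.0592/n) log Q = +1.88 − (0.0592/5)(3.367) = +1.840 V.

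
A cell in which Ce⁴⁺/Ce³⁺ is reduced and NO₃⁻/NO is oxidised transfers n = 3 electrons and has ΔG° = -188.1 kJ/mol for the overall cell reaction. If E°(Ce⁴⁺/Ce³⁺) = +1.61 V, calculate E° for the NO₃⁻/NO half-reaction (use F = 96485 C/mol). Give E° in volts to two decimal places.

+0.96 V

E°cell = −ΔG°/(nF) = −(-188.1×10³)/((3)(96485)) = +0.650 V.
Since Ce⁴⁺/Ce³⁺ is the cathode and NO₃⁻/NO the anode, E°cell = E°(Ce⁴⁺/Ce³⁺) − E°(NO₃⁻/NO).
So E°(NO₃⁻/NO) = E°(Ce⁴⁺/Ce³⁺) − E°cell = (+1.61) − (+0.650) = +0.96 V.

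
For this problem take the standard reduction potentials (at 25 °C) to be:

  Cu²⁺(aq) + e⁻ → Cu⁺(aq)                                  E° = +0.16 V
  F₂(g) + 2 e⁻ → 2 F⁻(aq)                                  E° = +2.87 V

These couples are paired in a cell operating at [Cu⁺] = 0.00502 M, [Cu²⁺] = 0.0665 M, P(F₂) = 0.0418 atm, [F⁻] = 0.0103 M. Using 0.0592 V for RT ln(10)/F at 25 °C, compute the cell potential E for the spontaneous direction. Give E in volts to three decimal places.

+2.720 V

F₂/F⁻ is the cathode (higher E°), Cu²⁺/Cu⁺ the anode: E°cell = +2.87 − (+0.16) = +2.71 V, n = 2.
Overall: F₂(g) + 2 Cu⁺(aq) → 2 F⁻(aq) + 2 Cu²⁺(aq)
Q = [F⁻]^2·[Cu²⁺]^2 / (P(F₂)·[Cu⁺]^2); log Q = -0.351.
E = E° − (0.0592/n) log Q = +2.71 − (0.0592/2)(-0.351) = +2.720 V.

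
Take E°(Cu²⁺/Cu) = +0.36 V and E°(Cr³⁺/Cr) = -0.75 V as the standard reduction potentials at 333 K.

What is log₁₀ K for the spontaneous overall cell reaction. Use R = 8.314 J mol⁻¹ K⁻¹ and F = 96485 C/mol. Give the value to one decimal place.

100.8

Cathode: Cu²⁺/Cu; anode: Cr³⁺/Cr. E°cell = (+0.36) − (-0.75) = +1.11 V, with n = 6.
ΔG° = −nFE° = −RT ln K, so ln K = nFE°/(RT) = (6)(96485)(+1.11) / ((8.314)(333)) = 232.102.
log₁₀ K = 232.102 / ln 10 = 100.8.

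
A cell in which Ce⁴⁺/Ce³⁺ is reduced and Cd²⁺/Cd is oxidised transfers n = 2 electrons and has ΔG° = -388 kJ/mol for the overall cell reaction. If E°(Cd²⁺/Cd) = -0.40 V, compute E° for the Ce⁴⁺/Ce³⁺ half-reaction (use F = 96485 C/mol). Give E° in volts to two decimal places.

E°cell = −ΔG°/(nF) = −(-388×10³)/((2)(96485)) = +2.011 V.
Since Ce⁴⁺/Ce³⁺ is the cathode and Cd²⁺/Cd the anode, E°cell = E°(Ce⁴⁺/Ce³⁺) − E°(Cd²⁺/Cd).
So E°(Ce⁴⁺/Ce³⁺) = E°cell + E°(Cd²⁺/Cd) = +2.011 + (-0.40) = +1.61 V.

+1.61 V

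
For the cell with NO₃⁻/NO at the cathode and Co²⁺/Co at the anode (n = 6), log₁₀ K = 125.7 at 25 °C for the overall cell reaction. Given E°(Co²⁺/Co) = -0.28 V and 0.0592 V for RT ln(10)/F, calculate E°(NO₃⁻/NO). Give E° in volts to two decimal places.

+0.96 V

E°cell = (0.0592/n)·log K = (0.0592/6)(125.7) = +1.240 V.
Since NO₃⁻/NO is the cathode and Co²⁺/Co the anode, E°cell = E°(NO₃⁻/NO) − E°(Co²⁺/Co).
So E°(NO₃⁻/NO) = E°cell + E°(Co²⁺/Co) = +1.240 + (-0.28) = +0.96 V.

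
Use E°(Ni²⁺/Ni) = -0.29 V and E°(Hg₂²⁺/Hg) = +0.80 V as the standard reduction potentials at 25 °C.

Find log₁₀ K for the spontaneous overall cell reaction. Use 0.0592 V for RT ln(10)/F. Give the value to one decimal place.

36.8

Cathode: Hg₂²⁺/Hg; anode: Ni²⁺/Ni. E°cell = +1.09 V, n = 2.
log K = nE°cell / 0.0592 = (2)(+1.09) / 0.0592 = 36.8.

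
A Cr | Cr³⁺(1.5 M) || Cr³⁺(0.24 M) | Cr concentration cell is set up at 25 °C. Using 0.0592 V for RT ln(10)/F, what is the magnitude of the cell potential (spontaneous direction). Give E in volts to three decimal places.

+0.016 V

For a concentration cell E°cell = 0. The 1.5 M side is the cathode (reduction is favoured where [Cr³⁺] is higher).
With n = 3, E = −(0.0592/3) log([Cr³⁺]ₐₙ/[Cr³⁺]꜀ₐₜ) = −(0.0592/3) log(0.24/1.5) = −(0.0592/3)(-0.796) = +0.016 V.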